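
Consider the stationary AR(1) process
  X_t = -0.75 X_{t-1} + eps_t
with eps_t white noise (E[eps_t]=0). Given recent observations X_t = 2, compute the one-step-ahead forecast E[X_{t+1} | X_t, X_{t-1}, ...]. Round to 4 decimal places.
E[X_{t+1} \mid \mathcal F_t] = -1.5000

For an AR(p) model X_t = c + sum_i phi_i X_{t-i} + eps_t, the
one-step-ahead conditional mean is
  E[X_{t+1} | X_t, ...] = c + sum_i phi_i X_{t+1-i}.
Substitute known values:
  E[X_{t+1} | ...] = (-0.75) * (2)
                   = -1.5000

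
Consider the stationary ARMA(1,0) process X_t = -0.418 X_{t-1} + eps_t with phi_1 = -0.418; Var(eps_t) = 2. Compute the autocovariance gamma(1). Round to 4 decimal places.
\gamma(1) = -1.0130

Multiply the model equation by X_{t-k} and take expectations. With theta_0 = psi_0 = 1 and psi_j the MA(infinity) weights, this gives
  gamma(k) - sum_i phi_i gamma(k-i) = c_k,
  c_k = sigma^2 * sum_{j=k..q} theta_j psi_{j-k}   (c_k = 0 for k > q),
using gamma(-m) = gamma(m).
Pure AR (q = 0): c_0 = sigma^2 = 2, c_k = 0 for k >= 1.
Equations for k = 0 and k = 1 (AR order 1):
  gamma(0) = phi_1 gamma(1) + c_0
  gamma(1) = phi_1 gamma(0) + c_1
Substituting the second into the first: gamma(0) (1 - phi_1^2) = c_0 + phi_1 c_1, so
  gamma(0) = c_0 / (1 - phi_1^2) = 2 / (1 - (-0.418)^2) = 2 / 0.825276 = 2.423432.
  gamma(1) = phi_1 gamma(0) = (-0.418)(2.423432) = -1.012994.
Therefore gamma(1) = -1.0130 (to 4 decimal places).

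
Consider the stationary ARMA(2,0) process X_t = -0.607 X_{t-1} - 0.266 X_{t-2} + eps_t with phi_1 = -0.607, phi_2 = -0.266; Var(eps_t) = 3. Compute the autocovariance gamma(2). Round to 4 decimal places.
\gamma(2) = 0.1049

Multiply the model equation by X_{t-k} and take expectations. With theta_0 = psi_0 = 1 and psi_j the MA(infinity) weights, this gives
  gamma(k) - sum_i phi_i gamma(k-i) = c_k,
  c_k = sigma^2 * sum_{j=k..q} theta_j psi_{j-k}   (c_k = 0 for k > q),
using gamma(-m) = gamma(m).
Pure AR (q = 0): c_0 = sigma^2 = 3, c_k = 0 for k >= 1.
Equations for k = 0, 1, 2 (AR order 2, c_2 = 0):
  (E0) gamma(0) = phi_1 gamma(1) + phi_2 gamma(2) + c_0
  (E1) gamma(1) = phi_1 gamma(0) + phi_2 gamma(1) + c_1
  (E2) gamma(2) = phi_1 gamma(1) + phi_2 gamma(0)
From (E1): gamma(1) = A gamma(0) + B with
  A = phi_1 / (1 - phi_2) = -0.607 / 1.266 = -0.479463,   B = c_1 / (1 - phi_2) = 0 / 1.266 = 0.
Insert (E2) into (E0): gamma(0) (1 - phi_2^2) = phi_1 (1 + phi_2) gamma(1) + c_0.
  phi_1 (1 + phi_2) = (-0.607)(0.734) = -0.445538,   1 - phi_2^2 = 0.929244.
Replace gamma(1) by A gamma(0) + B and collect gamma(0):
  gamma(0) [0.929244 - (-0.445538)(-0.479463)] = c_0 = 3
  gamma(0) * 0.715625 = 3
  gamma(0) = 3 / 0.715625 = 4.192139.
  gamma(1) = A gamma(0) = (-0.479463)(4.192139) = -2.009975.
  gamma(2) = phi_1 gamma(1) + phi_2 gamma(0) = (-0.607)(-2.009975) + (-0.266)(4.192139) = 0.104946.
Therefore gamma(2) = 0.1049 (to 4 decimal places).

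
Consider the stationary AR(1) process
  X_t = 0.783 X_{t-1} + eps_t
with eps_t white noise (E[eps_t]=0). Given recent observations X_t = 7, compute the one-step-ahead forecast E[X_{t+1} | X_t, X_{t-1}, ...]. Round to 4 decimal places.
E[X_{t+1} \mid \mathcal F_t] = 5.4810

For an AR(p) model X_t = c + sum_i phi_i X_{t-i} + eps_t, the
one-step-ahead conditional mean is
  E[X_{t+1} | X_t, ...] = c + sum_i phi_i X_{t+1-i}.
Substitute known values:
  E[X_{t+1} | ...] = (0.783) * (7)
                   = 5.4810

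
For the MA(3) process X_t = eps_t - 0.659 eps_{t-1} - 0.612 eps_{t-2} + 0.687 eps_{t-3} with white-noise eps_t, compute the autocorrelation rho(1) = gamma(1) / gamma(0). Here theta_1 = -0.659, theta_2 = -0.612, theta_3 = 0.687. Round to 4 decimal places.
\rho(1) = -0.2964

For an MA(q) process with theta_0 = 1, the autocovariance is
  gamma(k) = sigma^2 * sum_{i=0..q-k} theta_i * theta_{i+k},
and rho(k) = gamma(k) / gamma(0). Sigma^2 cancels.
  numerator   = (1)*(-0.659) + (-0.659)*(-0.612) + (-0.612)*(0.687) = -0.676136.
  denominator = (1)^2 + (-0.659)^2 + (-0.612)^2 + (0.687)^2 = 2.280794.
  rho(1) = -0.676136 / 2.280794 = -0.2964.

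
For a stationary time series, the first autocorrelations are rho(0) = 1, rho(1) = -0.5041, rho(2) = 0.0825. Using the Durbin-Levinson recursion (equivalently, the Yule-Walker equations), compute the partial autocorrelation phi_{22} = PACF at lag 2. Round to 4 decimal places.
\phi_{22} = -0.2301

The PACF at lag k is phi_{kk}, the last component of the solution
to the Yule-Walker system G_k phi = r_k where
  (G_k)_{ij} = rho(|i - j|), (r_k)_i = rho(i), i,j = 1..k.
Equivalently, Durbin-Levinson gives phi_{kk} iteratively:
  phi_{11} = rho(1)
  phi_{kk} = [rho(k) - sum_{j=1..k-1} phi_{k-1,j} rho(k-j)]
            / [1 - sum_{j=1..k-1} phi_{k-1,j} rho(j)],
  phi_{k,j} = phi_{k-1,j} - phi_{kk} phi_{k-1,k-j},  j = 1..k-1.
Step k = 1:
  phi_11 = rho(1) = -0.5041.
Step k = 2:
  phi_22 = [rho(2) - phi_11 rho(1)] / [1 - phi_11 rho(1)] = [0.0825 - (-0.5041)(-0.5041)] / [1 - (-0.5041)(-0.5041)]
         = -0.17161681 / 0.74588319 = -0.2301.
Therefore phi_{22} = -0.2301.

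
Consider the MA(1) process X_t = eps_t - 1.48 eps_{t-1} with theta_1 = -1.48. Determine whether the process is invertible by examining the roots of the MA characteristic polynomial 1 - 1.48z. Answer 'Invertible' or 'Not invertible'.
\text{Not invertible}

The MA(q) characteristic polynomial is P(z) = 1 - 1.48z.
Invertibility requires all roots to lie outside the unit circle, i.e. |z| > 1 for every root.
This is linear in z: 1 + (-1.48) z = 0  =>  z = -1/(-1.48) = 0.675676,  |z| = 0.675676.
Moduli of all roots: 0.6757.
All moduli strictly greater than 1? No.
Verdict: Not invertible.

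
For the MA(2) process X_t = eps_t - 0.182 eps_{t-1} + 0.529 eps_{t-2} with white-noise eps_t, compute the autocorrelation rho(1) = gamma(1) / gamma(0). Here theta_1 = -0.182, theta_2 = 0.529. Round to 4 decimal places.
\rho(1) = -0.2119

For an MA(q) process with theta_0 = 1, the autocovariance is
  gamma(k) = sigma^2 * sum_{i=0..q-k} theta_i * theta_{i+k},
and rho(k) = gamma(k) / gamma(0). Sigma^2 cancels.
  numerator   = (1)*(-0.182) + (-0.182)*(0.529) = -0.278278.
  denominator = (1)^2 + (-0.182)^2 + (0.529)^2 = 1.312965.
  rho(1) = -0.278278 / 1.312965 = -0.2119.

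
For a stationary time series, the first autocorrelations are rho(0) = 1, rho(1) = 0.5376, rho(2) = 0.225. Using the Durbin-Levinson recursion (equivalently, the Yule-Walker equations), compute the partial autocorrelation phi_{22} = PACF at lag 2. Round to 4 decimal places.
\phi_{22} = -0.0900

The PACF at lag k is phi_{kk}, the last component of the solution
to the Yule-Walker system G_k phi = r_k where
  (G_k)_{ij} = rho(|i - j|), (r_k)_i = rho(i), i,j = 1..k.
Equivalently, Durbin-Levinson gives phi_{kk} iteratively:
  phi_{11} = rho(1)
  phi_{kk} = [rho(k) - sum_{j=1..k-1} phi_{k-1,j} rho(k-j)]
            / [1 - sum_{j=1..k-1} phi_{k-1,j} rho(j)],
  phi_{k,j} = phi_{k-1,j} - phi_{kk} phi_{k-1,k-j},  j = 1..k-1.
Step k = 1:
  phi_11 = rho(1) = 0.5376.
Step k = 2:
  phi_22 = [rho(2) - phi_11 rho(1)] / [1 - phi_11 rho(1)] = [0.225 - (0.5376)(0.5376)] / [1 - (0.5376)(0.5376)]
         = -0.06401376 / 0.71098624 = -0.09.
Therefore phi_{22} = -0.0900.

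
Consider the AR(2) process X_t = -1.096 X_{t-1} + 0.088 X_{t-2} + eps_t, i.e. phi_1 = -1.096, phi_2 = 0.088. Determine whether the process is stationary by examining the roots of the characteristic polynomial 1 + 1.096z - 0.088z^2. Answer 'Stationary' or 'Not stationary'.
\text{Not stationary}

The AR(p) characteristic polynomial is P(z) = 1 + 1.096z - 0.088z^2.
Stationarity requires all roots to lie outside the unit circle, i.e. |z| > 1 for every root.
Set 1 + (1.096) z + (-0.088) z^2 = 0, i.e. a z^2 + b z + c = 0 with a = -0.088, b = 1.096, c = 1.
Discriminant D = b^2 - 4ac = (1.096)^2 - 4*(-0.088)*1 = 1.201216 - (-0.352) = 1.553216.
D >= 0, so the roots are real: z = (-b +/- sqrt(D)) / (2a) = (-1.096 +/- 1.246281) / (-0.176).
  z_1 = (-1.096 + 1.246281) / (-0.176) = -0.8539,   |z_1| = 0.8539.
  z_2 = (-1.096 - 1.246281) / (-0.176) = 13.3084,   |z_2| = 13.3084.
Moduli of all roots: 0.8539, 13.3084.
All moduli strictly greater than 1? No.
Verdict: Not stationary.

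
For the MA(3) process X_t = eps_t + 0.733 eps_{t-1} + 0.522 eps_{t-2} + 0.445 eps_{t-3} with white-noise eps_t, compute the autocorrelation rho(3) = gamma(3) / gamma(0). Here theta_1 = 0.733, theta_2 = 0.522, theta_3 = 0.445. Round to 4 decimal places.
\rho(3) = 0.2216

For an MA(q) process with theta_0 = 1, the autocovariance is
  gamma(k) = sigma^2 * sum_{i=0..q-k} theta_i * theta_{i+k},
and rho(k) = gamma(k) / gamma(0). Sigma^2 cancels.
  numerator   = (1)*(0.445) = 0.445.
  denominator = (1)^2 + (0.733)^2 + (0.522)^2 + (0.445)^2 = 2.007798.
  rho(3) = 0.445 / 2.007798 = 0.2216.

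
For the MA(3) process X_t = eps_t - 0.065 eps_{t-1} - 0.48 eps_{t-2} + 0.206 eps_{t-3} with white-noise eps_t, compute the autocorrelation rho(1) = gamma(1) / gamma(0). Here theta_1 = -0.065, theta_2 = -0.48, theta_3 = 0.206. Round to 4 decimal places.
\rho(1) = -0.1039

For an MA(q) process with theta_0 = 1, the autocovariance is
  gamma(k) = sigma^2 * sum_{i=0..q-k} theta_i * theta_{i+k},
and rho(k) = gamma(k) / gamma(0). Sigma^2 cancels.
  numerator   = (1)*(-0.065) + (-0.065)*(-0.48) + (-0.48)*(0.206) = -0.13268.
  denominator = (1)^2 + (-0.065)^2 + (-0.48)^2 + (0.206)^2 = 1.277061.
  rho(1) = -0.13268 / 1.277061 = -0.1039.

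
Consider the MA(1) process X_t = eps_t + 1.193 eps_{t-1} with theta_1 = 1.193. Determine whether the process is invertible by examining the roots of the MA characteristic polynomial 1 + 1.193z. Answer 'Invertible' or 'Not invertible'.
\text{Not invertible}

The MA(q) characteristic polynomial is P(z) = 1 + 1.193z.
Invertibility requires all roots to lie outside the unit circle, i.e. |z| > 1 for every root.
This is linear in z: 1 + (1.193) z = 0  =>  z = -1/(1.193) = -0.838223,  |z| = 0.838223.
Moduli of all roots: 0.8382.
All moduli strictly greater than 1? No.
Verdict: Not invertible.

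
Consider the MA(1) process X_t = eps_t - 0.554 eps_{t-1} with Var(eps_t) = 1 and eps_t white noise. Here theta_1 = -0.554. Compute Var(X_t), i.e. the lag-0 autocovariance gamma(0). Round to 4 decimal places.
\gamma(0) = 1.3069

For an MA(q) process X_t = eps_t + sum_i theta_i eps_{t-i} with
Var(eps_t) = sigma^2, the variance is
  gamma(0) = sigma^2 * (1 + sum_i theta_i^2).
  sum_i theta_i^2 = (-0.554)^2 = 0.306916.
  gamma(0) = 1 * (1 + 0.306916) = 1 * 1.306916 = 1.306916, which rounds to 1.3069.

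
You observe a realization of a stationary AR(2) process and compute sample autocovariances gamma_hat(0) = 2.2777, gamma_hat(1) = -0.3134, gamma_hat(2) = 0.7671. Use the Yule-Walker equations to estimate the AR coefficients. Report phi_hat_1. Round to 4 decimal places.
\hat\phi_{1} = -0.0930

The Yule-Walker equations for an AR(p) process read, in matrix form,
  Gamma_p phi = r_p,   with   (Gamma_p)_{ij} = gamma(|i - j|),
                       (r_p)_i = gamma(i),   i,j = 1..p.
Substitute the sample gammas (Toeplitz matrix and right-hand side of size 2):
  Gamma_p = [[2.2777, -0.3134], [-0.3134, 2.2777]]
  r_p     = [-0.3134, 0.7671]
Written out:
  2.2777 phi_1 - 0.3134 phi_2 = -0.3134
  -0.3134 phi_1 + 2.2777 phi_2 = 0.7671
Solve by Cramer's rule:
  det = gamma(0)^2 - gamma(1)^2 = (2.2777)^2 - (-0.3134)^2 = 5.18791729 - 0.09821956 = 5.08969773
  phi_hat_1 = [gamma(1) gamma(0) - gamma(1) gamma(2)] / det = [(-0.3134)(2.2777) - (-0.3134)(0.7671)] / 5.08969773 = -0.47342204 / 5.08969773 = -0.093
  phi_hat_2 = [gamma(0) gamma(2) - gamma(1)^2] / det = [(2.2777)(0.7671) - (-0.3134)^2] / 5.08969773 = 1.64900411 / 5.08969773 = 0.324
So phi_hat = [-0.0930, 0.3240].
Therefore phi_hat_1 = -0.0930.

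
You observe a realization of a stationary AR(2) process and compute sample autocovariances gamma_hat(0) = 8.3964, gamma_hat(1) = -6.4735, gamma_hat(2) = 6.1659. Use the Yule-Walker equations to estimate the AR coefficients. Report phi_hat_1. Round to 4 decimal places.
\hat\phi_{1} = -0.5050

The Yule-Walker equations for an AR(p) process read, in matrix form,
  Gamma_p phi = r_p,   with   (Gamma_p)_{ij} = gamma(|i - j|),
                       (r_p)_i = gamma(i),   i,j = 1..p.
Substitute the sample gammas (Toeplitz matrix and right-hand side of size 2):
  Gamma_p = [[8.3964, -6.4735], [-6.4735, 8.3964]]
  r_p     = [-6.4735, 6.1659]
Written out:
  8.3964 phi_1 - 6.4735 phi_2 = -6.4735
  -6.4735 phi_1 + 8.3964 phi_2 = 6.1659
Solve by Cramer's rule:
  det = gamma(0)^2 - gamma(1)^2 = (8.3964)^2 - (-6.4735)^2 = 70.49953296 - 41.90620225 = 28.59333071
  phi_hat_1 = [gamma(1) gamma(0) - gamma(1) gamma(2)] / det = [(-6.4735)(8.3964) - (-6.4735)(6.1659)] / 28.59333071 = -14.43914175 / 28.59333071 = -0.505
  phi_hat_2 = [gamma(0) gamma(2) - gamma(1)^2] / det = [(8.3964)(6.1659) - (-6.4735)^2] / 28.59333071 = 9.86516051 / 28.59333071 = 0.345
So phi_hat = [-0.5050, 0.3450].
Therefore phi_hat_1 = -0.5050.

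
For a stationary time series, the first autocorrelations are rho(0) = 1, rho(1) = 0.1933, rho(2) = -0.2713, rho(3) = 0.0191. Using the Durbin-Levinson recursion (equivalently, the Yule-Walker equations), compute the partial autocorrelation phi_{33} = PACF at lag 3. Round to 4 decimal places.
\phi_{33} = 0.1741

The PACF at lag k is phi_{kk}, the last component of the solution
to the Yule-Walker system G_k phi = r_k where
  (G_k)_{ij} = rho(|i - j|), (r_k)_i = rho(i), i,j = 1..k.
Equivalently, Durbin-Levinson gives phi_{kk} iteratively:
  phi_{11} = rho(1)
  phi_{kk} = [rho(k) - sum_{j=1..k-1} phi_{k-1,j} rho(k-j)]
            / [1 - sum_{j=1..k-1} phi_{k-1,j} rho(j)],
  phi_{k,j} = phi_{k-1,j} - phi_{kk} phi_{k-1,k-j},  j = 1..k-1.
Step k = 1:
  phi_11 = rho(1) = 0.1933.
Step k = 2:
  phi_22 = [rho(2) - phi_11 rho(1)] / [1 - phi_11 rho(1)] = [-0.2713 - (0.1933)(0.1933)] / [1 - (0.1933)(0.1933)]
         = -0.30866489 / 0.96263511 = -0.320646.
  Update: phi_21 = phi_11 - phi_22 phi_11 = 0.1933 - (-0.320646)(0.1933) = 0.255281.
Step k = 3:
  phi_33 = [rho(3) - phi_21 rho(2) - phi_22 rho(1)] / [1 - phi_21 rho(1) - phi_22 rho(2)]
    numerator   = 0.0191 - (0.255281)(-0.2713) - (-0.320646)(0.1933) = 0.15033852
    denominator = 1 - (0.255281)(0.1933) - (-0.320646)(-0.2713) = 0.86366301
  phi_33 = 0.15033852 / 0.86366301 = 0.1741.
Therefore phi_{33} = 0.1741.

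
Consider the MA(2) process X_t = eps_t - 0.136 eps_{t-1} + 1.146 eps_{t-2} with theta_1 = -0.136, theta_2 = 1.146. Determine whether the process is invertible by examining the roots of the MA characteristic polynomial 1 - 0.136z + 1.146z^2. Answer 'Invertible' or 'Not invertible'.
\text{Not invertible}

The MA(q) characteristic polynomial is P(z) = 1 - 0.136z + 1.146z^2.
Invertibility requires all roots to lie outside the unit circle, i.e. |z| > 1 for every root.
Set 1 + (-0.136) z + (1.146) z^2 = 0, i.e. a z^2 + b z + c = 0 with a = 1.146, b = -0.136, c = 1.
Discriminant D = b^2 - 4ac = (-0.136)^2 - 4*(1.146)*1 = 0.018496 - (4.584) = -4.565504.
D < 0, so the roots are the complex-conjugate pair z = (-b +/- i sqrt(-D)) / (2a) = 0.0593 +/- 0.9322i.
For a conjugate pair |z|^2 = z * conj(z) = (product of roots) = c/a = 1/(1.146) = 0.8726, so |z| = sqrt(0.8726) = 0.9341 for both roots.
Moduli of all roots: 0.9341, 0.9341.
All moduli strictly greater than 1? No.
Verdict: Not invertible.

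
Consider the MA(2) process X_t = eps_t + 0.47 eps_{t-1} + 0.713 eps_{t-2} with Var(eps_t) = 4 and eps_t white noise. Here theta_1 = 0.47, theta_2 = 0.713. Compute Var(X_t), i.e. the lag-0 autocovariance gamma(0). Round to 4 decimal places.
\gamma(0) = 6.9171

For an MA(q) process X_t = eps_t + sum_i theta_i eps_{t-i} with
Var(eps_t) = sigma^2, the variance is
  gamma(0) = sigma^2 * (1 + sum_i theta_i^2).
  sum_i theta_i^2 = (0.47)^2 + (0.713)^2 = 0.2209 + 0.508369 = 0.729269.
  gamma(0) = 4 * (1 + 0.729269) = 4 * 1.729269 = 6.917076, which rounds to 6.9171.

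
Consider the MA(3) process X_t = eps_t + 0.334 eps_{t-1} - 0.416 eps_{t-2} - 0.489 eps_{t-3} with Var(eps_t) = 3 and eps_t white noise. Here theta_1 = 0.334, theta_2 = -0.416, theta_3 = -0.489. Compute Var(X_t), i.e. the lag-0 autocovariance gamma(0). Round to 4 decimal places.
\gamma(0) = 4.5712

For an MA(q) process X_t = eps_t + sum_i theta_i eps_{t-i} with
Var(eps_t) = sigma^2, the variance is
  gamma(0) = sigma^2 * (1 + sum_i theta_i^2).
  sum_i theta_i^2 = (0.334)^2 + (-0.416)^2 + (-0.489)^2 = 0.111556 + 0.173056 + 0.239121 = 0.523733.
  gamma(0) = 3 * (1 + 0.523733) = 3 * 1.523733 = 4.571199, which rounds to 4.5712.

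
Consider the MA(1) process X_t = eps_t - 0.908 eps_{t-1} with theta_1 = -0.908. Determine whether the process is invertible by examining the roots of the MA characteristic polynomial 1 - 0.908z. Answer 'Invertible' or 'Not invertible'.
\text{Invertible}

The MA(q) characteristic polynomial is P(z) = 1 - 0.908z.
Invertibility requires all roots to lie outside the unit circle, i.e. |z| > 1 for every root.
This is linear in z: 1 + (-0.908) z = 0  =>  z = -1/(-0.908) = 1.101322,  |z| = 1.101322.
Moduli of all roots: 1.1013.
All moduli strictly greater than 1? Yes.
Verdict: Invertible.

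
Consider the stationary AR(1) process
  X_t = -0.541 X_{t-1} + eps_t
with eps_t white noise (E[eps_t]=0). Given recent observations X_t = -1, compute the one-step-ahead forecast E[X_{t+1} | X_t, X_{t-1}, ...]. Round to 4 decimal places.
E[X_{t+1} \mid \mathcal F_t] = 0.5410

For an AR(p) model X_t = c + sum_i phi_i X_{t-i} + eps_t, the
one-step-ahead conditional mean is
  E[X_{t+1} | X_t, ...] = c + sum_i phi_i X_{t+1-i}.
Substitute known values:
  E[X_{t+1} | ...] = (-0.541) * (-1)
                   = 0.5410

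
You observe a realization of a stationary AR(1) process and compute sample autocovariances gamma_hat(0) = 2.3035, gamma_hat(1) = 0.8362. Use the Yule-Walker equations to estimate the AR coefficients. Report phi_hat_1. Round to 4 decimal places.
\hat\phi_{1} = 0.3630

The Yule-Walker equations for an AR(p) process read, in matrix form,
  Gamma_p phi = r_p,   with   (Gamma_p)_{ij} = gamma(|i - j|),
                       (r_p)_i = gamma(i),   i,j = 1..p.
Substitute the sample gammas (Toeplitz matrix and right-hand side of size 1):
  Gamma_p = [[2.3035]]
  r_p     = [0.8362]
With p = 1 this is the single equation gamma(0) phi_1 = gamma(1):
  phi_hat_1 = gamma(1) / gamma(0) = 0.8362 / 2.3035 = 0.3630.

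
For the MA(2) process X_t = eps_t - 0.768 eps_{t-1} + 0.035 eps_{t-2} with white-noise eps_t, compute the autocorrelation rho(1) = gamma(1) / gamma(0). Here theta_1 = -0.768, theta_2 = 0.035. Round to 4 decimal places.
\rho(1) = -0.4996

For an MA(q) process with theta_0 = 1, the autocovariance is
  gamma(k) = sigma^2 * sum_{i=0..q-k} theta_i * theta_{i+k},
and rho(k) = gamma(k) / gamma(0). Sigma^2 cancels.
  numerator   = (1)*(-0.768) + (-0.768)*(0.035) = -0.79488.
  denominator = (1)^2 + (-0.768)^2 + (0.035)^2 = 1.591049.
  rho(1) = -0.79488 / 1.591049 = -0.4996.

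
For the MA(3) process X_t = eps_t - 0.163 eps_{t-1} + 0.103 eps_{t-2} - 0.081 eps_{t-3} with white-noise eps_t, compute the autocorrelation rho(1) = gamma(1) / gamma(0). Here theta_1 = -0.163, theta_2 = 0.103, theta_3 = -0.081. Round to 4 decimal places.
\rho(1) = -0.1802

For an MA(q) process with theta_0 = 1, the autocovariance is
  gamma(k) = sigma^2 * sum_{i=0..q-k} theta_i * theta_{i+k},
and rho(k) = gamma(k) / gamma(0). Sigma^2 cancels.
  numerator   = (1)*(-0.163) + (-0.163)*(0.103) + (0.103)*(-0.081) = -0.188132.
  denominator = (1)^2 + (-0.163)^2 + (0.103)^2 + (-0.081)^2 = 1.043739.
  rho(1) = -0.188132 / 1.043739 = -0.1802.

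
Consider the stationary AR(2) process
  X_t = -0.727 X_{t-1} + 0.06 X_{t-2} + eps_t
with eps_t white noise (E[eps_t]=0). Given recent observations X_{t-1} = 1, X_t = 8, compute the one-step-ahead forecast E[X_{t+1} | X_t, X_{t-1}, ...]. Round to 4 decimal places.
E[X_{t+1} \mid \mathcal F_t] = -5.7560

For an AR(p) model X_t = c + sum_i phi_i X_{t-i} + eps_t, the
one-step-ahead conditional mean is
  E[X_{t+1} | X_t, ...] = c + sum_i phi_i X_{t+1-i}.
Substitute known values:
  E[X_{t+1} | ...] = (-0.727) * (8) + (0.06) * (1)
                   = -5.7560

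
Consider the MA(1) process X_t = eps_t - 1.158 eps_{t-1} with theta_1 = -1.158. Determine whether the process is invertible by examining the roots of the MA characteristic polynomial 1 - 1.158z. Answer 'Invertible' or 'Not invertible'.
\text{Not invertible}

The MA(q) characteristic polynomial is P(z) = 1 - 1.158z.
Invertibility requires all roots to lie outside the unit circle, i.e. |z| > 1 for every root.
This is linear in z: 1 + (-1.158) z = 0  =>  z = -1/(-1.158) = 0.863558,  |z| = 0.863558.
Moduli of all roots: 0.8636.
All moduli strictly greater than 1? No.
Verdict: Not invertible.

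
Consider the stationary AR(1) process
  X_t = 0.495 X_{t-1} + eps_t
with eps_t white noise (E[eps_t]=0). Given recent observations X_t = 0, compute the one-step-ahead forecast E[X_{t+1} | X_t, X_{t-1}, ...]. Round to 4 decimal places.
E[X_{t+1} \mid \mathcal F_t] = 0.0000

For an AR(p) model X_t = c + sum_i phi_i X_{t-i} + eps_t, the
one-step-ahead conditional mean is
  E[X_{t+1} | X_t, ...] = c + sum_i phi_i X_{t+1-i}.
Substitute known values:
  E[X_{t+1} | ...] = (0.495) * (0)
                   = 0.0000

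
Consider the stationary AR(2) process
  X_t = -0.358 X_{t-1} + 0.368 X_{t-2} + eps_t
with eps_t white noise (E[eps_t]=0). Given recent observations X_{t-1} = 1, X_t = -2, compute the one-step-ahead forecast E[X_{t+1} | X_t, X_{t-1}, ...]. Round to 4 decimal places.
E[X_{t+1} \mid \mathcal F_t] = 1.0840

For an AR(p) model X_t = c + sum_i phi_i X_{t-i} + eps_t, the
one-step-ahead conditional mean is
  E[X_{t+1} | X_t, ...] = c + sum_i phi_i X_{t+1-i}.
Substitute known values:
  E[X_{t+1} | ...] = (-0.358) * (-2) + (0.368) * (1)
                   = 1.0840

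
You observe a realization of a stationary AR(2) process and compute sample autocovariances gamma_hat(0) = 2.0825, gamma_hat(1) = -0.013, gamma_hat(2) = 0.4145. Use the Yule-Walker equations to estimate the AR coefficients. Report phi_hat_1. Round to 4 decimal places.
\hat\phi_{1} = -0.0050

The Yule-Walker equations for an AR(p) process read, in matrix form,
  Gamma_p phi = r_p,   with   (Gamma_p)_{ij} = gamma(|i - j|),
                       (r_p)_i = gamma(i),   i,j = 1..p.
Substitute the sample gammas (Toeplitz matrix and right-hand side of size 2):
  Gamma_p = [[2.0825, -0.013], [-0.013, 2.0825]]
  r_p     = [-0.013, 0.4145]
Written out:
  2.0825 phi_1 - 0.013 phi_2 = -0.013
  -0.013 phi_1 + 2.0825 phi_2 = 0.4145
Solve by Cramer's rule:
  det = gamma(0)^2 - gamma(1)^2 = (2.0825)^2 - (-0.013)^2 = 4.33680625 - 0.000169 = 4.33663725
  phi_hat_1 = [gamma(1) gamma(0) - gamma(1) gamma(2)] / det = [(-0.013)(2.0825) - (-0.013)(0.4145)] / 4.33663725 = -0.021684 / 4.33663725 = -0.005
  phi_hat_2 = [gamma(0) gamma(2) - gamma(1)^2] / det = [(2.0825)(0.4145) - (-0.013)^2] / 4.33663725 = 0.86302725 / 4.33663725 = 0.199
So phi_hat = [-0.0050, 0.1990].
Therefore phi_hat_1 = -0.0050.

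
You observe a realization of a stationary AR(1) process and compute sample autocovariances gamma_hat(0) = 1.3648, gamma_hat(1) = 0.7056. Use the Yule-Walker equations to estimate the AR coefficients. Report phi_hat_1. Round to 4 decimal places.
\hat\phi_{1} = 0.5170

The Yule-Walker equations for an AR(p) process read, in matrix form,
  Gamma_p phi = r_p,   with   (Gamma_p)_{ij} = gamma(|i - j|),
                       (r_p)_i = gamma(i),   i,j = 1..p.
Substitute the sample gammas (Toeplitz matrix and right-hand side of size 1):
  Gamma_p = [[1.3648]]
  r_p     = [0.7056]
With p = 1 this is the single equation gamma(0) phi_1 = gamma(1):
  phi_hat_1 = gamma(1) / gamma(0) = 0.7056 / 1.3648 = 0.5170.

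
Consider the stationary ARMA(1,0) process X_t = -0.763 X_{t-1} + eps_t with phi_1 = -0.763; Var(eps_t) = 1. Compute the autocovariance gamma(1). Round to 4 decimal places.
\gamma(1) = -1.8261

Multiply the model equation by X_{t-k} and take expectations. With theta_0 = psi_0 = 1 and psi_j the MA(infinity) weights, this gives
  gamma(k) - sum_i phi_i gamma(k-i) = c_k,
  c_k = sigma^2 * sum_{j=k..q} theta_j psi_{j-k}   (c_k = 0 for k > q),
using gamma(-m) = gamma(m).
Pure AR (q = 0): c_0 = sigma^2 = 1, c_k = 0 for k >= 1.
Equations for k = 0 and k = 1 (AR order 1):
  gamma(0) = phi_1 gamma(1) + c_0
  gamma(1) = phi_1 gamma(0) + c_1
Substituting the second into the first: gamma(0) (1 - phi_1^2) = c_0 + phi_1 c_1, so
  gamma(0) = c_0 / (1 - phi_1^2) = 1 / (1 - (-0.763)^2) = 1 / 0.417831 = 2.393312.
  gamma(1) = phi_1 gamma(0) = (-0.763)(2.393312) = -1.826097.
Therefore gamma(1) = -1.8261 (to 4 decimal places).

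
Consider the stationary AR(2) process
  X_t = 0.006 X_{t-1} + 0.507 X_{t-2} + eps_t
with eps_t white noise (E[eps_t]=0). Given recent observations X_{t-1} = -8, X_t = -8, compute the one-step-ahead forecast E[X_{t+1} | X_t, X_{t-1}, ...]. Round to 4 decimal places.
E[X_{t+1} \mid \mathcal F_t] = -4.1040

For an AR(p) model X_t = c + sum_i phi_i X_{t-i} + eps_t, the
one-step-ahead conditional mean is
  E[X_{t+1} | X_t, ...] = c + sum_i phi_i X_{t+1-i}.
Substitute known values:
  E[X_{t+1} | ...] = (0.006) * (-8) + (0.507) * (-8)
                   = -4.1040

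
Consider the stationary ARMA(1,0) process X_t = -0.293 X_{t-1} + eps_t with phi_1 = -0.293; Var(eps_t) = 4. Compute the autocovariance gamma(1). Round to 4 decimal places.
\gamma(1) = -1.2821

Multiply the model equation by X_{t-k} and take expectations. With theta_0 = psi_0 = 1 and psi_j the MA(infinity) weights, this gives
  gamma(k) - sum_i phi_i gamma(k-i) = c_k,
  c_k = sigma^2 * sum_{j=k..q} theta_j psi_{j-k}   (c_k = 0 for k > q),
using gamma(-m) = gamma(m).
Pure AR (q = 0): c_0 = sigma^2 = 4, c_k = 0 for k >= 1.
Equations for k = 0 and k = 1 (AR order 1):
  gamma(0) = phi_1 gamma(1) + c_0
  gamma(1) = phi_1 gamma(0) + c_1
Substituting the second into the first: gamma(0) (1 - phi_1^2) = c_0 + phi_1 c_1, so
  gamma(0) = c_0 / (1 - phi_1^2) = 4 / (1 - (-0.293)^2) = 4 / 0.914151 = 4.375645.
  gamma(1) = phi_1 gamma(0) = (-0.293)(4.375645) = -1.282064.
Therefore gamma(1) = -1.2821 (to 4 decimal places).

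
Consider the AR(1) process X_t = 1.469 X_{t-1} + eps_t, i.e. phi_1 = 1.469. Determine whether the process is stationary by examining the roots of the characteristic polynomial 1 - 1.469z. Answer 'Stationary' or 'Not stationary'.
\text{Not stationary}

The AR(p) characteristic polynomial is P(z) = 1 - 1.469z.
Stationarity requires all roots to lie outside the unit circle, i.e. |z| > 1 for every root.
This is linear in z: 1 + (-1.469) z = 0  =>  z = -1/(-1.469) = 0.680735,  |z| = 0.680735.
Moduli of all roots: 0.6807.
All moduli strictly greater than 1? No.
Verdict: Not stationary.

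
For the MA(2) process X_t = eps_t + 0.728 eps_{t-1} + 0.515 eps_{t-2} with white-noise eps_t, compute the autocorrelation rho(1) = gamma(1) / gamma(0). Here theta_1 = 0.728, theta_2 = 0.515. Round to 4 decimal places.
\rho(1) = 0.6144

For an MA(q) process with theta_0 = 1, the autocovariance is
  gamma(k) = sigma^2 * sum_{i=0..q-k} theta_i * theta_{i+k},
and rho(k) = gamma(k) / gamma(0). Sigma^2 cancels.
  numerator   = (1)*(0.728) + (0.728)*(0.515) = 1.10292.
  denominator = (1)^2 + (0.728)^2 + (0.515)^2 = 1.795209.
  rho(1) = 1.10292 / 1.795209 = 0.6144.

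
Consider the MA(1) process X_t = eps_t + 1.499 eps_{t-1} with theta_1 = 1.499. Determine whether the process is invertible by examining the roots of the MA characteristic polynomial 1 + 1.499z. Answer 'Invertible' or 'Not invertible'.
\text{Not invertible}

The MA(q) characteristic polynomial is P(z) = 1 + 1.499z.
Invertibility requires all roots to lie outside the unit circle, i.e. |z| > 1 for every root.
This is linear in z: 1 + (1.499) z = 0  =>  z = -1/(1.499) = -0.667111,  |z| = 0.667111.
Moduli of all roots: 0.6671.
All moduli strictly greater than 1? No.
Verdict: Not invertible.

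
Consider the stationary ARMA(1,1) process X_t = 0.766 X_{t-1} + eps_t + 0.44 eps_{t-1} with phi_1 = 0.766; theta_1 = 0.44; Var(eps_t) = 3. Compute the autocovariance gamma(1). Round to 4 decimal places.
\gamma(1) = 11.7059

Multiply the model equation by X_{t-k} and take expectations. With theta_0 = psi_0 = 1 and psi_j the MA(infinity) weights, this gives
  gamma(k) - sum_i phi_i gamma(k-i) = c_k,
  c_k = sigma^2 * sum_{j=k..q} theta_j psi_{j-k}   (c_k = 0 for k > q),
using gamma(-m) = gamma(m).
psi-weights needed (psi_j = theta_j + sum_i phi_i psi_{j-i}):
  psi_1 = theta_1 + phi_1 = 0.44 + (0.766) = 1.206
Right-hand sides:
  c_0 = sigma^2 (1 + theta_1 psi_1) = 3 * (1 + (0.44)(1.206)) = 3 * 1.53064 = 4.59192
  c_1 = sigma^2 theta_1 = 3 * (0.44) = 1.32
  c_2 = 0
Equations for k = 0 and k = 1 (AR order 1):
  gamma(0) = phi_1 gamma(1) + c_0
  gamma(1) = phi_1 gamma(0) + c_1
Substituting the second into the first: gamma(0) (1 - phi_1^2) = c_0 + phi_1 c_1, so
  gamma(0) = (c_0 + phi_1 c_1) / (1 - phi_1^2) = (4.59192 + (0.766)(1.32)) / (1 - (0.766)^2) = 5.60304 / 0.413244 = 13.558672.
  gamma(1) = phi_1 gamma(0) + c_1 = (0.766)(13.558672) + (1.32) = 11.705943.
Therefore gamma(1) = 11.7059 (to 4 decimal places).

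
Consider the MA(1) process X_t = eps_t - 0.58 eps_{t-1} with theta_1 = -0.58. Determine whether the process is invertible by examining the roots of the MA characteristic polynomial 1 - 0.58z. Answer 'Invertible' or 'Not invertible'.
\text{Invertible}

The MA(q) characteristic polynomial is P(z) = 1 - 0.58z.
Invertibility requires all roots to lie outside the unit circle, i.e. |z| > 1 for every root.
This is linear in z: 1 + (-0.58) z = 0  =>  z = -1/(-0.58) = 1.724138,  |z| = 1.724138.
Moduli of all roots: 1.7241.
All moduli strictly greater than 1? Yes.
Verdict: Invertible.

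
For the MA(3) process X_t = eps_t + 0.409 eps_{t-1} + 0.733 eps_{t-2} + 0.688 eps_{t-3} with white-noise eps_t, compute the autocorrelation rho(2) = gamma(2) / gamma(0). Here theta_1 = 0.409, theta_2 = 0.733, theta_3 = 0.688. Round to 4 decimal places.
\rho(2) = 0.4658

For an MA(q) process with theta_0 = 1, the autocovariance is
  gamma(k) = sigma^2 * sum_{i=0..q-k} theta_i * theta_{i+k},
and rho(k) = gamma(k) / gamma(0). Sigma^2 cancels.
  numerator   = (1)*(0.733) + (0.409)*(0.688) = 1.014392.
  denominator = (1)^2 + (0.409)^2 + (0.733)^2 + (0.688)^2 = 2.177914.
  rho(2) = 1.014392 / 2.177914 = 0.4658.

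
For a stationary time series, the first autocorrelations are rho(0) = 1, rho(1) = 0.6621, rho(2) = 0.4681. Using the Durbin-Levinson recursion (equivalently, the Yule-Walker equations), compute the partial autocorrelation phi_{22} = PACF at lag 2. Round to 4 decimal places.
\phi_{22} = 0.0529

The PACF at lag k is phi_{kk}, the last component of the solution
to the Yule-Walker system G_k phi = r_k where
  (G_k)_{ij} = rho(|i - j|), (r_k)_i = rho(i), i,j = 1..k.
Equivalently, Durbin-Levinson gives phi_{kk} iteratively:
  phi_{11} = rho(1)
  phi_{kk} = [rho(k) - sum_{j=1..k-1} phi_{k-1,j} rho(k-j)]
            / [1 - sum_{j=1..k-1} phi_{k-1,j} rho(j)],
  phi_{k,j} = phi_{k-1,j} - phi_{kk} phi_{k-1,k-j},  j = 1..k-1.
Step k = 1:
  phi_11 = rho(1) = 0.6621.
Step k = 2:
  phi_22 = [rho(2) - phi_11 rho(1)] / [1 - phi_11 rho(1)] = [0.4681 - (0.6621)(0.6621)] / [1 - (0.6621)(0.6621)]
         = 0.02972359 / 0.56162359 = 0.0529.
Therefore phi_{22} = 0.0529.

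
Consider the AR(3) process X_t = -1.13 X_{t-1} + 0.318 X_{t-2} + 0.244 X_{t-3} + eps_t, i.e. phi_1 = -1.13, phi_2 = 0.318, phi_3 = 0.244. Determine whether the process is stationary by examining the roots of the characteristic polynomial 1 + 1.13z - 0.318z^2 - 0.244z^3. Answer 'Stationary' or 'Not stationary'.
\text{Not stationary}

The AR(p) characteristic polynomial is P(z) = 1 + 1.13z - 0.318z^2 - 0.244z^3.
Stationarity requires all roots to lie outside the unit circle, i.e. |z| > 1 for every root.
Degree 3: look for a simple real root z0 first, then factor out (1 - z/z0) and solve the remaining quadratic.
Testing z0 = -2.5: P(-2.5) = 1 + (1.13)(-2.5) + (-0.318)(-2.5)^2 + (-0.244)(-2.5)^3
  = 1 + (-2.825) + (-1.9875) + (3.8125) = 0.  So z_0 = -2.5 is a root, |z_0| = 2.5.
Divide out the factor (1 + 0.4 z) = (1 - z/z0) (since 1/z0 = -0.4):
  P(z) = (1 + 0.4 z)(1 + (0.73) z + (-0.61) z^2)
  [check: z-coef 0.73 - (-0.4) = 1.13; z^2-coef -0.61 - (-0.4)(0.73) = -0.318; z^3-coef -(-0.4)(-0.61) = -0.244.]
Remaining roots from the quadratic factor 1 + (0.73) z + (-0.61) z^2:
  Set 1 + (0.73) z + (-0.61) z^2 = 0, i.e. a z^2 + b z + c = 0 with a = -0.61, b = 0.73, c = 1.
  Discriminant D = b^2 - 4ac = (0.73)^2 - 4*(-0.61)*1 = 0.5329 - (-2.44) = 2.9729.
  D >= 0, so the roots are real: z = (-b +/- sqrt(D)) / (2a) = (-0.73 +/- 1.72421) / (-1.22).
    z_1 = (-0.73 + 1.72421) / (-1.22) = -0.8149,   |z_1| = 0.8149.
    z_2 = (-0.73 - 1.72421) / (-1.22) = 2.0116,   |z_2| = 2.0116.
Moduli of all roots: 2.5000, 0.8149, 2.0116.
All moduli strictly greater than 1? No.
Verdict: Not stationary.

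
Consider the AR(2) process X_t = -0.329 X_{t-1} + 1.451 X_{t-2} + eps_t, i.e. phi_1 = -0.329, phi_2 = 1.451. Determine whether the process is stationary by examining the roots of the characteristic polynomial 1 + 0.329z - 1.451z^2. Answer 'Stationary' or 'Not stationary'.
\text{Not stationary}

The AR(p) characteristic polynomial is P(z) = 1 + 0.329z - 1.451z^2.
Stationarity requires all roots to lie outside the unit circle, i.e. |z| > 1 for every root.
Set 1 + (0.329) z + (-1.451) z^2 = 0, i.e. a z^2 + b z + c = 0 with a = -1.451, b = 0.329, c = 1.
Discriminant D = b^2 - 4ac = (0.329)^2 - 4*(-1.451)*1 = 0.108241 - (-5.804) = 5.912241.
D >= 0, so the roots are real: z = (-b +/- sqrt(D)) / (2a) = (-0.329 +/- 2.43151) / (-2.902).
  z_1 = (-0.329 + 2.43151) / (-2.902) = -0.7245,   |z_1| = 0.7245.
  z_2 = (-0.329 - 2.43151) / (-2.902) = 0.9512,   |z_2| = 0.9512.
Moduli of all roots: 0.7245, 0.9512.
All moduli strictly greater than 1? No.
Verdict: Not stationary.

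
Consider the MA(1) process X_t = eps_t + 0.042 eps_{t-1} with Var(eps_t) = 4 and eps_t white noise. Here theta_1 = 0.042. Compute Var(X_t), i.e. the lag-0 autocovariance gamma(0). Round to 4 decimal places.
\gamma(0) = 4.0071

For an MA(q) process X_t = eps_t + sum_i theta_i eps_{t-i} with
Var(eps_t) = sigma^2, the variance is
  gamma(0) = sigma^2 * (1 + sum_i theta_i^2).
  sum_i theta_i^2 = (0.042)^2 = 0.001764.
  gamma(0) = 4 * (1 + 0.001764) = 4 * 1.001764 = 4.007056, which rounds to 4.0071.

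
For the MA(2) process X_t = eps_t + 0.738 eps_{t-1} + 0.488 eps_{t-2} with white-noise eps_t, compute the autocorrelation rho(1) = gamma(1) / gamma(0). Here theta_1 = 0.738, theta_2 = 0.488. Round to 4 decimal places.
\rho(1) = 0.6160

For an MA(q) process with theta_0 = 1, the autocovariance is
  gamma(k) = sigma^2 * sum_{i=0..q-k} theta_i * theta_{i+k},
and rho(k) = gamma(k) / gamma(0). Sigma^2 cancels.
  numerator   = (1)*(0.738) + (0.738)*(0.488) = 1.098144.
  denominator = (1)^2 + (0.738)^2 + (0.488)^2 = 1.782788.
  rho(1) = 1.098144 / 1.782788 = 0.6160.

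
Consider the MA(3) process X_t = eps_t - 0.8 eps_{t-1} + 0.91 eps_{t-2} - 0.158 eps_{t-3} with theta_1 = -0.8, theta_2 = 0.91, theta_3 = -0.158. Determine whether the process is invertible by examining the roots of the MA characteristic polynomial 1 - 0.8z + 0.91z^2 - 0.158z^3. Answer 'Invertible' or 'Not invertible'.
\text{Invertible}

The MA(q) characteristic polynomial is P(z) = 1 - 0.8z + 0.91z^2 - 0.158z^3.
Invertibility requires all roots to lie outside the unit circle, i.e. |z| > 1 for every root.
Degree 3: look for a simple real root z0 first, then factor out (1 - z/z0) and solve the remaining quadratic.
Testing z0 = 5: P(5) = 1 + (-0.8)(5) + (0.91)(5)^2 + (-0.158)(5)^3
  = 1 + (-4) + (22.75) + (-19.75) = 0.  So z_0 = 5 is a root, |z_0| = 5.
Divide out the factor (1 - 0.2 z) = (1 - z/z0) (since 1/z0 = 0.2):
  P(z) = (1 - 0.2 z)(1 + (-0.6) z + (0.79) z^2)
  [check: z-coef -0.6 - (0.2) = -0.8; z^2-coef 0.79 - (0.2)(-0.6) = 0.91; z^3-coef -(0.2)(0.79) = -0.158.]
Remaining roots from the quadratic factor 1 + (-0.6) z + (0.79) z^2:
  Set 1 + (-0.6) z + (0.79) z^2 = 0, i.e. a z^2 + b z + c = 0 with a = 0.79, b = -0.6, c = 1.
  Discriminant D = b^2 - 4ac = (-0.6)^2 - 4*(0.79)*1 = 0.36 - (3.16) = -2.8.
  D < 0, so the roots are the complex-conjugate pair z = (-b +/- i sqrt(-D)) / (2a) = 0.3797 +/- 1.0591i.
  For a conjugate pair |z|^2 = z * conj(z) = (product of roots) = c/a = 1/(0.79) = 1.265823, so |z| = sqrt(1.265823) = 1.1251 for both roots.
Moduli of all roots: 5.0000, 1.1251, 1.1251.
All moduli strictly greater than 1? Yes.
Verdict: Invertible.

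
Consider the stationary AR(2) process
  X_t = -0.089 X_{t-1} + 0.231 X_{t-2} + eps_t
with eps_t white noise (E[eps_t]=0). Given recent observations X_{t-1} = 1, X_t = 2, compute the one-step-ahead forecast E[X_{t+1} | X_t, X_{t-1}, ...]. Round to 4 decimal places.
E[X_{t+1} \mid \mathcal F_t] = 0.0530

For an AR(p) model X_t = c + sum_i phi_i X_{t-i} + eps_t, the
one-step-ahead conditional mean is
  E[X_{t+1} | X_t, ...] = c + sum_i phi_i X_{t+1-i}.
Substitute known values:
  E[X_{t+1} | ...] = (-0.089) * (2) + (0.231) * (1)
                   = 0.0530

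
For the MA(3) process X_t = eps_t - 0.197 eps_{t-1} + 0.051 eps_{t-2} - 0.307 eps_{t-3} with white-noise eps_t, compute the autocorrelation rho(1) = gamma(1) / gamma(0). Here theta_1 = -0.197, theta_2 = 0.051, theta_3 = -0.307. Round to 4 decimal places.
\rho(1) = -0.1961

For an MA(q) process with theta_0 = 1, the autocovariance is
  gamma(k) = sigma^2 * sum_{i=0..q-k} theta_i * theta_{i+k},
and rho(k) = gamma(k) / gamma(0). Sigma^2 cancels.
  numerator   = (1)*(-0.197) + (-0.197)*(0.051) + (0.051)*(-0.307) = -0.222704.
  denominator = (1)^2 + (-0.197)^2 + (0.051)^2 + (-0.307)^2 = 1.135659.
  rho(1) = -0.222704 / 1.135659 = -0.1961.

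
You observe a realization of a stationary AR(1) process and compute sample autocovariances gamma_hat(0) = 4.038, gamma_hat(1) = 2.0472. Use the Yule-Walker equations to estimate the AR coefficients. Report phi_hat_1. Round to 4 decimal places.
\hat\phi_{1} = 0.5070

The Yule-Walker equations for an AR(p) process read, in matrix form,
  Gamma_p phi = r_p,   with   (Gamma_p)_{ij} = gamma(|i - j|),
                       (r_p)_i = gamma(i),   i,j = 1..p.
Substitute the sample gammas (Toeplitz matrix and right-hand side of size 1):
  Gamma_p = [[4.038]]
  r_p     = [2.0472]
With p = 1 this is the single equation gamma(0) phi_1 = gamma(1):
  phi_hat_1 = gamma(1) / gamma(0) = 2.0472 / 4.038 = 0.5070.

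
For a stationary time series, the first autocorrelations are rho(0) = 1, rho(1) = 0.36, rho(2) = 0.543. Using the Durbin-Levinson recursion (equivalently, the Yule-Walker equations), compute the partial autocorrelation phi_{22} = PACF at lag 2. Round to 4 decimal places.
\phi_{22} = 0.4750

The PACF at lag k is phi_{kk}, the last component of the solution
to the Yule-Walker system G_k phi = r_k where
  (G_k)_{ij} = rho(|i - j|), (r_k)_i = rho(i), i,j = 1..k.
Equivalently, Durbin-Levinson gives phi_{kk} iteratively:
  phi_{11} = rho(1)
  phi_{kk} = [rho(k) - sum_{j=1..k-1} phi_{k-1,j} rho(k-j)]
            / [1 - sum_{j=1..k-1} phi_{k-1,j} rho(j)],
  phi_{k,j} = phi_{k-1,j} - phi_{kk} phi_{k-1,k-j},  j = 1..k-1.
Step k = 1:
  phi_11 = rho(1) = 0.36.
Step k = 2:
  phi_22 = [rho(2) - phi_11 rho(1)] / [1 - phi_11 rho(1)] = [0.543 - (0.36)(0.36)] / [1 - (0.36)(0.36)]
         = 0.4134 / 0.8704 = 0.475.
Therefore phi_{22} = 0.4750.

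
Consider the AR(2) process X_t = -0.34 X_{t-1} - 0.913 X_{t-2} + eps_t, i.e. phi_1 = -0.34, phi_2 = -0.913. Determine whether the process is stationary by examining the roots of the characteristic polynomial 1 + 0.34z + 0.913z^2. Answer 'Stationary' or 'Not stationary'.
\text{Stationary}

The AR(p) characteristic polynomial is P(z) = 1 + 0.34z + 0.913z^2.
Stationarity requires all roots to lie outside the unit circle, i.e. |z| > 1 for every root.
Set 1 + (0.34) z + (0.913) z^2 = 0, i.e. a z^2 + b z + c = 0 with a = 0.913, b = 0.34, c = 1.
Discriminant D = b^2 - 4ac = (0.34)^2 - 4*(0.913)*1 = 0.1156 - (3.652) = -3.5364.
D < 0, so the roots are the complex-conjugate pair z = (-b +/- i sqrt(-D)) / (2a) = -0.1862 +/- 1.0299i.
For a conjugate pair |z|^2 = z * conj(z) = (product of roots) = c/a = 1/(0.913) = 1.09529, so |z| = sqrt(1.09529) = 1.0466 for both roots.
Moduli of all roots: 1.0466, 1.0466.
All moduli strictly greater than 1? Yes.
Verdict: Stationary.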